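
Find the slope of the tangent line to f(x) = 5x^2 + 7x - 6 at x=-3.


The slope of the tangent line equals f'(x) at the point.
f(x) = 5x^2 + 7x - 6
f'(x) = 10x + 7
At x = -3:
f'(-3) = 10 * (-3) + 7
= -30 + 7
= -23

-23


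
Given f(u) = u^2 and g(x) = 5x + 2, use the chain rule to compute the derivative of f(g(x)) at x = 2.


Using the chain rule: (f(g(x)))' = f'(g(x)) * g'(x)
First, find g(2):
g(2) = 5 * 2 + 2 = 12
Next, f'(u) = 2u
And g'(x) = 5
So f'(g(2)) * g'(2)
= 2 * 12 * 5
= 120

120


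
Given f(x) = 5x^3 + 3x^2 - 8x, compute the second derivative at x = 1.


First derivative:
f'(x) = 15x^2 + 6x - 8
Second derivative:
f''(x) = 30x + 6
Substitute x = 1:
f''(1) = 30 * 1 + 6
= 30 + 6
= 36

36


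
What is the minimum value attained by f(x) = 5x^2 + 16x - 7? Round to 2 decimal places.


For a quadratic f(x) = ax^2 + bx + c with a > 0, the minimum is at the vertex.
Vertex x-coordinate: x = -b/(2a)
x = -(16) / (2 * 5)
x = -16/10 = -8/5
Substitute back to find the minimum value:
f(-8/5) = 5 * (-8/5)^2 + 16 * (-8/5) - 7
= 64/5 - 128/5 - 7
= -99/5 = -19.80

-19.80


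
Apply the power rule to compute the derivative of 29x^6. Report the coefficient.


We apply the power rule: d/dx [ax^n] = a*n * x^(n-1)
d/dx [29x^6]
= 29 * 6 * x^(6-1)
= 174x^5
The coefficient is 174

174


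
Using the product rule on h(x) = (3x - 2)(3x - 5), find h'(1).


Let u(x) = 3x - 2 and v(x) = 3x - 5
u'(x) = 3
v'(x) = 3
Product rule: h'(x) = u'(x)*v(x) + u(x)*v'(x)
= 3 * (3x - 5) + (3x - 2) * 3
At x = 1:
u(1) = 3 * 1 - 2 = 1
v(1) = 3 * 1 - 5 = -2
h'(1) = 3 * (-2) + 1 * 3
= -6 + 3
= -3

-3


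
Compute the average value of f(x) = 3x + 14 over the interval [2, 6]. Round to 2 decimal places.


Average value = 1/(b-a) * integral from a to b of f(x) dx
First compute the integral of 3x + 14:
F(x) = (3/2)x^2 + 14x
F(6) = 3/2 * 36 + 14 * 6 = 138
F(2) = 3/2 * 4 + 14 * 2 = 34
Integral = 138 - 34 = 104
Average = 104 / (6 - 2) = 104 / 4
= 26 = 26.00

26.00


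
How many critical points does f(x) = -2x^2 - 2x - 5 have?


Find where f'(x) = 0:
f'(x) = -4x - 2
Set f'(x) = 0:
-4x - 2 = 0
x = 2 / (-4) = -1/2
This is a linear equation in x, so there is exactly one solution.
Number of critical points: 1

1


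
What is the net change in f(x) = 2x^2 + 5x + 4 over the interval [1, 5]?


Net change = f(b) - f(a)
f(x) = 2x^2 + 5x + 4
Compute f(5):
f(5) = 2 * 5^2 + 5 * 5 + 4
= 50 + 25 + 4
= 79
Compute f(1):
f(1) = 2 * 1^2 + 5 * 1 + 4
= 2 + 5 + 4
= 11
Net change = 79 - 11 = 68

68


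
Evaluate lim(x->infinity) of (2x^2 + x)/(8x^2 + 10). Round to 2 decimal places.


For limits at infinity with equal-degree polynomials,
we compare leading coefficients.
Numerator leading term: 2x^2
Denominator leading term: 8x^2
Divide both by x^2:
lim = (2 + 1/x) / (8 + 10/x^2)
As x -> infinity, the 1/x and 1/x^2 terms vanish:
= 2/8 = 1/4 = 0.25

0.25


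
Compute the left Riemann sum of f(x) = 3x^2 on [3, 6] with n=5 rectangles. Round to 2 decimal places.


Left Riemann sum uses left endpoints of each subinterval.
Interval: [3, 6], n = 5
dx = (6 - 3) / 5 = 3/5
Left endpoints: [3, 18/5, 21/5, 24/5, 27/5]
f values: [27, 972/25, 1323/25, 1728/25, 2187/25]
Sum = dx * (sum of f values)
= 3/5 * 1377/5
= 4131/25 = 165.24

165.24


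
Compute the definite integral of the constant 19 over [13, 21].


The integral of a constant k over [a, b] equals k * (b - a).
integral from 13 to 21 of 19 dx
= 19 * (21 - 13)
= 19 * 8
= 152

152


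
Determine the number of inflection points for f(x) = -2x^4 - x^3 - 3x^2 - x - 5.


Inflection points occur where f''(x) = 0 and concavity changes.
f(x) = -2x^4 - x^3 - 3x^2 - x - 5
f'(x) = -8x^3 - 3x^2 - 6x - 1
f''(x) = -24x^2 - 6x - 6
This is a quadratic in x. Use the discriminant to count real roots.
Discriminant = (-6)^2 - 4 * (-24) * (-6)
= 36 - 576
= -540
Since discriminant < 0, f''(x) = 0 has no real solutions.
Number of inflection points: 0

0


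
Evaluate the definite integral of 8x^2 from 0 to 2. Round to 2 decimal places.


Find the antiderivative of 8x^2:
F(x) = 8/3 * x^3
Apply the Fundamental Theorem of Calculus:
F(2) - F(0)
= 8/3 * 2^3 - 8/3 * 0^3
= 8/3 * (8 - 0)
= 8/3 * 8
= 64/3 ≈ 21.33

21.33


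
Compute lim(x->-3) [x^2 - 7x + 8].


Since polynomials are continuous, we use direct substitution.
lim(x->-3) of x^2 - 7x + 8
= 1 * (-3)^2 - 7 * (-3) + 8
= 9 + 21 + 8
= 38

38


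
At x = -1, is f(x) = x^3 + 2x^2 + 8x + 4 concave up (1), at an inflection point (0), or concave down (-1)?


Concavity is determined by the sign of f''(x).
f(x) = x^3 + 2x^2 + 8x + 4
f'(x) = 3x^2 + 4x + 8
f''(x) = 6x + 4
f''(-1) = 6 * (-1) + 4
= -6 + 4
= -2
Since f''(-1) < 0, the function is concave down (-1)

-1


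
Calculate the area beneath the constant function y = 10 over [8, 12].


The area under a constant function y = 10 is a rectangle.
Width = 12 - 8 = 4
Height = 10
Area = width * height
= 4 * 10
= 40

40


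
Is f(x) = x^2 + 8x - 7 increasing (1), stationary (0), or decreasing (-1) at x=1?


Compute f'(x) to determine behavior:
f'(x) = 2x + 8
f'(1) = 2 * 1 + 8
= 2 + 8
= 10
Since f'(1) > 0, the function is increasing (1)

1


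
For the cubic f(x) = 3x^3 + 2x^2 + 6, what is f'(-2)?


Differentiate f(x) = 3x^3 + 2x^2 + 6 term by term:
f'(x) = 9x^2 + 4x
Substitute x = -2:
f'(-2) = 9 * (-2)^2 + 4 * (-2) + 0
= 36 - 8 + 0
= 28

28


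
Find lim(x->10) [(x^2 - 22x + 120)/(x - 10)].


Direct substitution gives 0/0, so we factor the numerator.
Factor: (x^2 - 22x + 120) = (x - 10)(x - 12)
Cancel the common factor (x - 10):
(x^2 - 22x + 120)/(x - 10) = (x - 12)
Now substitute x = 10:
= (10) - (12) = -2

-2


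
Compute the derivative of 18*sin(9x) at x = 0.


Apply the chain rule to differentiate 18*sin(9x):
d/dx [18*sin(9x)]
= 18 * cos(9x) * d/dx(9x)
= 18 * 9 * cos(9x)
= 162 * cos(9x)
Evaluate at x = 0:
= 162 * cos(0)
= 162 * 1
= 162

162


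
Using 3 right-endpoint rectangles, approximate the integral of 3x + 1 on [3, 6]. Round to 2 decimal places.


Right Riemann sum uses right endpoints of each subinterval.
Interval: [3, 6], n = 3
dx = (6 - 3) / 3 = 1
Right endpoints: [4, 5, 6]
f values: [13, 16, 19]
Sum = dx * (sum of f values)
= 1 * 48
= 48 = 48.00

48.00


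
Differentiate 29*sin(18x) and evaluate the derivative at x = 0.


Apply the chain rule to differentiate 29*sin(18x):
d/dx [29*sin(18x)]
= 29 * cos(18x) * d/dx(18x)
= 29 * 18 * cos(18x)
= 522 * cos(18x)
Evaluate at x = 0:
= 522 * cos(0)
= 522 * 1
= 522

522


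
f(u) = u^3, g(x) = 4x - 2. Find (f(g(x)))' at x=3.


Using the chain rule: (f(g(x)))' = f'(g(x)) * g'(x)
First, find g(3):
g(3) = 4 * 3 - 2 = 10
Next, f'(u) = 3u^2
And g'(x) = 4
So f'(g(3)) * g'(3)
= 3 * 10^2 * 4
= 3 * 100 * 4
= 1200

1200


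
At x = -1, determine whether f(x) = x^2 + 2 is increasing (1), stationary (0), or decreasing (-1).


Compute f'(x) to determine behavior:
f'(x) = 2x
f'(-1) = 2 * (-1) + 0
= -2 + 0
= -2
Since f'(-1) < 0, the function is decreasing (-1)

-1


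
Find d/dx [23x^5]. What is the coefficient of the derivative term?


We apply the power rule: d/dx [ax^n] = a*n * x^(n-1)
d/dx [23x^5]
= 23 * 5 * x^(5-1)
= 115x^4
The coefficient is 115

115


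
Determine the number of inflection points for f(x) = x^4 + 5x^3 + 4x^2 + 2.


Inflection points occur where f''(x) = 0 and concavity changes.
f(x) = x^4 + 5x^3 + 4x^2 + 2
f'(x) = 4x^3 + 15x^2 + 8x
f''(x) = 12x^2 + 30x + 8
This is a quadratic in x. Use the discriminant to count real roots.
Discriminant = (30)^2 - 4 * 12 * 8
= 900 - 384
= 516
Since discriminant > 0, f''(x) = 0 has 2 distinct real solutions.
A quadratic with two distinct real roots changes sign at each root, so concavity changes at both.
Number of inflection points: 2

2


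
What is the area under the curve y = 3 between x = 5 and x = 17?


The area under a constant function y = 3 is a rectangle.
Width = 17 - 5 = 12
Height = 3
Area = width * height
= 12 * 3
= 36

36


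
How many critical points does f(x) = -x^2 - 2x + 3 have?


Find where f'(x) = 0:
f'(x) = -2x - 2
Set f'(x) = 0:
-2x - 2 = 0
x = 2 / (-2) = -1
This is a linear equation in x, so there is exactly one solution.
Number of critical points: 1

1


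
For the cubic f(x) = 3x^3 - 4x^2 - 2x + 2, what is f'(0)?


Differentiate f(x) = 3x^3 - 4x^2 - 2x + 2 term by term:
f'(x) = 9x^2 - 8x - 2
Substitute x = 0:
f'(0) = 9 * 0^2 - 8 * 0 - 2
= 0 + 0 - 2
= -2

-2


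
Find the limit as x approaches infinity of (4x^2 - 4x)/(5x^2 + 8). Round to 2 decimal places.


For limits at infinity with equal-degree polynomials,
we compare leading coefficients.
Numerator leading term: 4x^2
Denominator leading term: 5x^2
Divide both by x^2:
lim = (4 - 4/x) / (5 + 8/x^2)
As x -> infinity, the 1/x and 1/x^2 terms vanish:
= 4/5 = 0.80

0.80


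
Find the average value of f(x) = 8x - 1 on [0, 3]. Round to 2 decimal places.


Average value = 1/(b-a) * integral from a to b of f(x) dx
First compute the integral of 8x - 1:
F(x) = 4x^2 - x
F(3) = 4 * 9 - 1 * 3 = 33
F(0) = 4 * 0 - 1 * 0 = 0
Integral = 33 - 0 = 33
Average = 33 / (3 - 0) = 33 / 3
= 11 = 11.00

11.00


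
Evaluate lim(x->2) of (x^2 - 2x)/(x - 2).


Direct substitution gives 0/0, so we factor the numerator.
Factor: (x^2 - 2x) = (x - 2)(x)
Cancel the common factor (x - 2):
(x^2 - 2x)/(x - 2) = (x)
Now substitute x = 2:
= (2) - (0) = 2

2


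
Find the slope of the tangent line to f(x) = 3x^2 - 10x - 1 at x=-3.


The slope of the tangent line equals f'(x) at the point.
f(x) = 3x^2 - 10x - 1
f'(x) = 6x - 10
At x = -3:
f'(-3) = 6 * (-3) - 10
= -18 - 10
= -28

-28


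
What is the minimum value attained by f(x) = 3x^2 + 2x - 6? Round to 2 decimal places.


For a quadratic f(x) = ax^2 + bx + c with a > 0, the minimum is at the vertex.
Vertex x-coordinate: x = -b/(2a)
x = -(2) / (2 * 3)
x = -2/6 = -1/3
Substitute back to find the minimum value:
f(-1/3) = 3 * (-1/3)^2 + 2 * (-1/3) - 6
= 1/3 - 2/3 - 6
= -19/3 ≈ -6.33

-6.33


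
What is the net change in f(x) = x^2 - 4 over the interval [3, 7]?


Net change = f(b) - f(a)
f(x) = x^2 - 4
Compute f(7):
f(7) = 1 * 7^2 + 0 * 7 - 4
= 49 + 0 - 4
= 45
Compute f(3):
f(3) = 1 * 3^2 + 0 * 3 - 4
= 9 + 0 - 4
= 5
Net change = 45 - 5 = 40

40


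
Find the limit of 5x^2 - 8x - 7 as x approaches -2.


Since polynomials are continuous, we use direct substitution.
lim(x->-2) of 5x^2 - 8x - 7
= 5 * (-2)^2 - 8 * (-2) - 7
= 20 + 16 - 7
= 29

29


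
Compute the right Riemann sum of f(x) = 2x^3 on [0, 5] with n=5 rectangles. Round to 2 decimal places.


Right Riemann sum uses right endpoints of each subinterval.
Interval: [0, 5], n = 5
dx = (5 - 0) / 5 = 1
Right endpoints: [1, 2, 3, 4, 5]
f values: [2, 16, 54, 128, 250]
Sum = dx * (sum of f values)
= 1 * 450
= 450 = 450.00

450.00


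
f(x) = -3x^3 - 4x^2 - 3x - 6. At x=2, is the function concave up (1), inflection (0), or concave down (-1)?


Concavity is determined by the sign of f''(x).
f(x) = -3x^3 - 4x^2 - 3x - 6
f'(x) = -9x^2 - 8x - 3
f''(x) = -18x - 8
f''(2) = -18 * 2 - 8
= -36 - 8
= -44
Since f''(2) < 0, the function is concave down (-1)

-1


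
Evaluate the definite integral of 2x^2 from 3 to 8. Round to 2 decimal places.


Find the antiderivative of 2x^2:
F(x) = 2/3 * x^3
Apply the Fundamental Theorem of Calculus:
F(8) - F(3)
= 2/3 * 8^3 - 2/3 * 3^3
= 2/3 * (512 - 27)
= 2/3 * 485
= 970/3 ≈ 323.33

323.33


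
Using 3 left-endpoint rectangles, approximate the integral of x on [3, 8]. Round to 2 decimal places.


Left Riemann sum uses left endpoints of each subinterval.
Interval: [3, 8], n = 3
dx = (8 - 3) / 3 = 5/3
Left endpoints: [3, 14/3, 19/3]
f values: [3, 14/3, 19/3]
Sum = dx * (sum of f values)
= 5/3 * 14
= 70/3 ≈ 23.33

23.33


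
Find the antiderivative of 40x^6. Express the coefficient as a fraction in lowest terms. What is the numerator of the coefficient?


Apply the power rule for integration:
integral of ax^n dx = a/(n+1) * x^(n+1) + C
integral of 40x^6 dx
= 40/7 * x^7 + C
The coefficient in lowest terms is 40/7, and its numerator is 40

40


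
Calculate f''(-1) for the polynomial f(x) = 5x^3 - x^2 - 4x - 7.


First derivative:
f'(x) = 15x^2 - 2x - 4
Second derivative:
f''(x) = 30x - 2
Substitute x = -1:
f''(-1) = 30 * (-1) - 2
= -30 - 2
= -32

-32


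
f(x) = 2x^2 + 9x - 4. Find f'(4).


Differentiate term by term using power and sum rules:
f(x) = 2x^2 + 9x - 4
f'(x) = 4x + 9
Substitute x = 4:
f'(4) = 4 * 4 + 9
= 16 + 9
= 25

25


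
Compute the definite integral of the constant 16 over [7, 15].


The integral of a constant k over [a, b] equals k * (b - a).
integral from 7 to 15 of 16 dx
= 16 * (15 - 7)
= 16 * 8
= 128

128


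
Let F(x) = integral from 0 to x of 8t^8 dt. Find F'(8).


By the Fundamental Theorem of Calculus (Part 1):
If F(x) = integral from 0 to x of f(t) dt, then F'(x) = f(x)
Here f(t) = 8t^8
So F'(x) = 8x^8
Evaluate at x = 8:
F'(8) = 8 * 8^8
= 8 * 16777216
= 134217728

134217728


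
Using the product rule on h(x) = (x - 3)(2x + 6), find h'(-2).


Let u(x) = x - 3 and v(x) = 2x + 6
u'(x) = 1
v'(x) = 2
Product rule: h'(x) = u'(x)*v(x) + u(x)*v'(x)
= 1 * (2x + 6) + (x - 3) * 2
At x = -2:
u(-2) = 1 * (-2) - 3 = -5
v(-2) = 2 * (-2) + 6 = 2
h'(-2) = 1 * 2 + (-5) * 2
= 2 - 10
= -8

-8


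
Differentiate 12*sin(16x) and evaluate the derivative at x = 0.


Apply the chain rule to differentiate 12*sin(16x):
d/dx [12*sin(16x)]
= 12 * cos(16x) * d/dx(16x)
= 12 * 16 * cos(16x)
= 192 * cos(16x)
Evaluate at x = 0:
= 192 * cos(0)
= 192 * 1
= 192

192


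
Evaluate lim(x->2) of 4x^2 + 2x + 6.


Since polynomials are continuous, we use direct substitution.
lim(x->2) of 4x^2 + 2x + 6
= 4 * 2^2 + 2 * 2 + 6
= 16 + 4 + 6
= 26

26


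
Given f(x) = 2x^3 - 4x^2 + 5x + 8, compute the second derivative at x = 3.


First derivative:
f'(x) = 6x^2 - 8x + 5
Second derivative:
f''(x) = 12x - 8
Substitute x = 3:
f''(3) = 12 * 3 - 8
= 36 - 8
= 28

28


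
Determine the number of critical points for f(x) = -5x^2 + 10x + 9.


Find where f'(x) = 0:
f'(x) = -10x + 10
Set f'(x) = 0:
-10x + 10 = 0
x = -10 / (-10) = 1
This is a linear equation in x, so there is exactly one solution.
Number of critical points: 1

1


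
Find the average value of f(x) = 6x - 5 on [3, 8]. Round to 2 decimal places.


Average value = 1/(b-a) * integral from a to b of f(x) dx
First compute the integral of 6x - 5:
F(x) = 3x^2 - 5x
F(8) = 3 * 64 - 5 * 8 = 152
F(3) = 3 * 9 - 5 * 3 = 12
Integral = 152 - 12 = 140
Average = 140 / (8 - 3) = 140 / 5
= 28 = 28.00

28.00


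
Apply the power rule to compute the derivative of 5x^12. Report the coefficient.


We apply the power rule: d/dx [ax^n] = a*n * x^(n-1)
d/dx [5x^12]
= 5 * 12 * x^(12-1)
= 60x^11
The coefficient is 60

60


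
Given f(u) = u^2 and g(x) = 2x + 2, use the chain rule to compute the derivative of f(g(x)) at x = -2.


Using the chain rule: (f(g(x)))' = f'(g(x)) * g'(x)
First, find g(-2):
g(-2) = 2 * (-2) + 2 = -2
Next, f'(u) = 2u
And g'(x) = 2
So f'(g(-2)) * g'(-2)
= 2 * (-2) * 2
= -8

-8


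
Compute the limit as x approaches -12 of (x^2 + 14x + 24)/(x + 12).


Direct substitution gives 0/0, so we factor the numerator.
Factor: (x^2 + 14x + 24) = (x + 12)(x + 2)
Cancel the common factor (x + 12):
(x^2 + 14x + 24)/(x + 12) = (x + 2)
Now substitute x = -12:
= (-12) - (-2) = -10

-10


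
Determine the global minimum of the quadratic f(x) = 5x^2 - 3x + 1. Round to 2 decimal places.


For a quadratic f(x) = ax^2 + bx + c with a > 0, the minimum is at the vertex.
Vertex x-coordinate: x = -b/(2a)
x = -(-3) / (2 * 5)
x = 3/10
Substitute back to find the minimum value:
f(3/10) = 5 * (3/10)^2 - 3 * (3/10) + 1
= 9/20 - 9/10 + 1
= 11/20 = 0.55

0.55


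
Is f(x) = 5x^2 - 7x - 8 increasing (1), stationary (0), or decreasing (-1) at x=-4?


Compute f'(x) to determine behavior:
f'(x) = 10x - 7
f'(-4) = 10 * (-4) - 7
= -40 - 7
= -47
Since f'(-4) < 0, the function is decreasing (-1)

-1


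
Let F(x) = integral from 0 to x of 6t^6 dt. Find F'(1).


By the Fundamental Theorem of Calculus (Part 1):
If F(x) = integral from 0 to x of f(t) dt, then F'(x) = f(x)
Here f(t) = 6t^6
So F'(x) = 6x^6
Evaluate at x = 1:
F'(1) = 6 * 1^6
= 6 * 1
= 6

6


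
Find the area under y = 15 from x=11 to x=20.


The area under a constant function y = 15 is a rectangle.
Width = 20 - 11 = 9
Height = 15
Area = width * height
= 9 * 15
= 135

135


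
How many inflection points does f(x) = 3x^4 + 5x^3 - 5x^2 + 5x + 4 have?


Inflection points occur where f''(x) = 0 and concavity changes.
f(x) = 3x^4 + 5x^3 - 5x^2 + 5x + 4
f'(x) = 12x^3 + 15x^2 - 10x + 5
f''(x) = 36x^2 + 30x - 10
This is a quadratic in x. Use the discriminant to count real roots.
Discriminant = (30)^2 - 4 * 36 * (-10)
= 900 - (-1440)
= 2340
Since discriminant > 0, f''(x) = 0 has 2 distinct real solutions.
A quadratic with two distinct real roots changes sign at each root, so concavity changes at both.
Number of inflection points: 2

2


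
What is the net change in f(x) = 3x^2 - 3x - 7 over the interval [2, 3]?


Net change = f(b) - f(a)
f(x) = 3x^2 - 3x - 7
Compute f(3):
f(3) = 3 * 3^2 - 3 * 3 - 7
= 27 - 9 - 7
= 11
Compute f(2):
f(2) = 3 * 2^2 - 3 * 2 - 7
= 12 - 6 - 7
= -1
Net change = 11 - (-1) = 12

12


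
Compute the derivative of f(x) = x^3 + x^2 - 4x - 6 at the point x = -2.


Differentiate f(x) = x^3 + x^2 - 4x - 6 term by term:
f'(x) = 3x^2 + 2x - 4
Substitute x = -2:
f'(-2) = 3 * (-2)^2 + 2 * (-2) - 4
= 12 - 4 - 4
= 4

4


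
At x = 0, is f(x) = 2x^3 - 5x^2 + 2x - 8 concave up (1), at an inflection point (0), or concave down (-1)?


Concavity is determined by the sign of f''(x).
f(x) = 2x^3 - 5x^2 + 2x - 8
f'(x) = 6x^2 - 10x + 2
f''(x) = 12x - 10
f''(0) = 12 * 0 - 10
= 0 - 10
= -10
Since f''(0) < 0, the function is concave down (-1)

-1


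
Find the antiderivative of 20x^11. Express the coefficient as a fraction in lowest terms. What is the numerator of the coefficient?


Apply the power rule for integration:
integral of ax^n dx = a/(n+1) * x^(n+1) + C
integral of 20x^11 dx
= 20/12 * x^12 + C
= 5/3 * x^12 + C
The coefficient in lowest terms is 5/3, and its numerator is 5

5


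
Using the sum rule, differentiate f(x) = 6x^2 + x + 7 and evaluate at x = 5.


Differentiate term by term using power and sum rules:
f(x) = 6x^2 + x + 7
f'(x) = 12x + 1
Substitute x = 5:
f'(5) = 12 * 5 + 1
= 60 + 1
= 61

61


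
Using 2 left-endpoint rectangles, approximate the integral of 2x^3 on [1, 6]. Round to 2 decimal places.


Left Riemann sum uses left endpoints of each subinterval.
Interval: [1, 6], n = 2
dx = (6 - 1) / 2 = 5/2
Left endpoints: [1, 7/2]
f values: [2, 343/4]
Sum = dx * (sum of f values)
= 5/2 * 351/4
= 1755/8 ≈ 219.38

219.38


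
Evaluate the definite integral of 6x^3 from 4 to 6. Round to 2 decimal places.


Find the antiderivative of 6x^3:
F(x) = 6/4 * x^4
Apply the Fundamental Theorem of Calculus:
F(6) - F(4)
= 6/4 * 6^4 - 6/4 * 4^4
= 6/4 * (1296 - 256)
= 6/4 * 1040
= 1560 = 1560.00

1560.00


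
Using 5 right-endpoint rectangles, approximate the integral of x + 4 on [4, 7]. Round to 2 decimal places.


Right Riemann sum uses right endpoints of each subinterval.
Interval: [4, 7], n = 5
dx = (7 - 4) / 5 = 3/5
Right endpoints: [23/5, 26/5, 29/5, 32/5, 7]
f values: [43/5, 46/5, 49/5, 52/5, 11]
Sum = dx * (sum of f values)
= 3/5 * 49
= 147/5 = 29.40

29.40


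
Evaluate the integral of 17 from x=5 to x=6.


The integral of a constant k over [a, b] equals k * (b - a).
integral from 5 to 6 of 17 dx
= 17 * (6 - 5)
= 17 * 1
= 17

17


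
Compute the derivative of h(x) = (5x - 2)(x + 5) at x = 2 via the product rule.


Let u(x) = 5x - 2 and v(x) = x + 5
u'(x) = 5
v'(x) = 1
Product rule: h'(x) = u'(x)*v(x) + u(x)*v'(x)
= 5 * (x + 5) + (5x - 2) * 1
At x = 2:
u(2) = 5 * 2 - 2 = 8
v(2) = 1 * 2 + 5 = 7
h'(2) = 5 * 7 + 8 * 1
= 35 + 8
= 43

43


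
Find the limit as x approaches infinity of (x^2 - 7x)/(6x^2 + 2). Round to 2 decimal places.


For limits at infinity with equal-degree polynomials,
we compare leading coefficients.
Numerator leading term: x^2
Denominator leading term: 6x^2
Divide both by x^2:
lim = (1 - 7/x) / (6 + 2/x^2)
As x -> infinity, the 1/x and 1/x^2 terms vanish:
= 1/6 ≈ 0.17

0.17


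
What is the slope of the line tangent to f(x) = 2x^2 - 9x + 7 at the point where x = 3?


The slope of the tangent line equals f'(x) at the point.
f(x) = 2x^2 - 9x + 7
f'(x) = 4x - 9
At x = 3:
f'(3) = 4 * 3 - 9
= 12 - 9
= 3

3


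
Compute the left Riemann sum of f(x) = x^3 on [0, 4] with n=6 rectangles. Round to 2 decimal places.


Left Riemann sum uses left endpoints of each subinterval.
Interval: [0, 4], n = 6
dx = (4 - 0) / 6 = 2/3
Left endpoints: [0, 2/3, 4/3, 2, 8/3, 10/3]
f values: [0, 8/27, 64/27, 8, 512/27, 1000/27]
Sum = dx * (sum of f values)
= 2/3 * 200/3
= 400/9 ≈ 44.44

44.44


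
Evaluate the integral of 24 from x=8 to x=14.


The integral of a constant k over [a, b] equals k * (b - a).
integral from 8 to 14 of 24 dx
= 24 * (14 - 8)
= 24 * 6
= 144

144


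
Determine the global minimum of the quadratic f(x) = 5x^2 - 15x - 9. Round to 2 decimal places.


For a quadratic f(x) = ax^2 + bx + c with a > 0, the minimum is at the vertex.
Vertex x-coordinate: x = -b/(2a)
x = -(-15) / (2 * 5)
x = 15/10 = 3/2
Substitute back to find the minimum value:
f(3/2) = 5 * (3/2)^2 - 15 * (3/2) - 9
= 45/4 - 45/2 - 9
= -81/4 = -20.25

-20.25


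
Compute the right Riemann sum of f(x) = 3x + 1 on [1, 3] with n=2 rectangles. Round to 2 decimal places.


Right Riemann sum uses right endpoints of each subinterval.
Interval: [1, 3], n = 2
dx = (3 - 1) / 2 = 1
Right endpoints: [2, 3]
f values: [7, 10]
Sum = dx * (sum of f values)
= 1 * 17
= 17 = 17.00

17.00


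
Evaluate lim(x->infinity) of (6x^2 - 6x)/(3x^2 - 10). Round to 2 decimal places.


For limits at infinity with equal-degree polynomials,
we compare leading coefficients.
Numerator leading term: 6x^2
Denominator leading term: 3x^2
Divide both by x^2:
lim = (6 - 6/x) / (3 - 10/x^2)
As x -> infinity, the 1/x and 1/x^2 terms vanish:
= 6/3 = 2 = 2.00

2.00


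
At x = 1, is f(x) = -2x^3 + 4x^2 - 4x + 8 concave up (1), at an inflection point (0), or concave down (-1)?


Concavity is determined by the sign of f''(x).
f(x) = -2x^3 + 4x^2 - 4x + 8
f'(x) = -6x^2 + 8x - 4
f''(x) = -12x + 8
f''(1) = -12 * 1 + 8
= -12 + 8
= -4
Since f''(1) < 0, the function is concave down (-1)

-1


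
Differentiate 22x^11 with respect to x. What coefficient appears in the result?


We apply the power rule: d/dx [ax^n] = a*n * x^(n-1)
d/dx [22x^11]
= 22 * 11 * x^(11-1)
= 242x^10
The coefficient is 242

242


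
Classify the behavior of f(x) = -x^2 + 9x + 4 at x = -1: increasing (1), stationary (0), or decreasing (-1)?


Compute f'(x) to determine behavior:
f'(x) = -2x + 9
f'(-1) = -2 * (-1) + 9
= 2 + 9
= 11
Since f'(-1) > 0, the function is increasing (1)

1


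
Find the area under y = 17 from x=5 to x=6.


The area under a constant function y = 17 is a rectangle.
Width = 6 - 5 = 1
Height = 17
Area = width * height
= 1 * 17
= 17

17


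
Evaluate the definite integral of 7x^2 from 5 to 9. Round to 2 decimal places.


Find the antiderivative of 7x^2:
F(x) = 7/3 * x^3
Apply the Fundamental Theorem of Calculus:
F(9) - F(5)
= 7/3 * 9^3 - 7/3 * 5^3
= 7/3 * (729 - 125)
= 7/3 * 604
= 4228/3 ≈ 1409.33

1409.33


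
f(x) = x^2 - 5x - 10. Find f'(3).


Differentiate term by term using power and sum rules:
f(x) = x^2 - 5x - 10
f'(x) = 2x - 5
Substitute x = 3:
f'(3) = 2 * 3 - 5
= 6 - 5
= 1

1


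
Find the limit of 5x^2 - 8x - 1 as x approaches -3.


Since polynomials are continuous, we use direct substitution.
lim(x->-3) of 5x^2 - 8x - 1
= 5 * (-3)^2 - 8 * (-3) - 1
= 45 + 24 - 1
= 68

68


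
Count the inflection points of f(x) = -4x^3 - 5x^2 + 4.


Inflection points occur where f''(x) = 0 and concavity changes.
f(x) = -4x^3 - 5x^2 + 4
f'(x) = -12x^2 - 10x
f''(x) = -24x - 10
Set f''(x) = 0:
-24x - 10 = 0
x = 10 / (-24) = -5/12
Since f''(x) is linear (degree 1), it changes sign at this point.
Therefore there is exactly 1 inflection point.

1


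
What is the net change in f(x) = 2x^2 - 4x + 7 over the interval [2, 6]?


Net change = f(b) - f(a)
f(x) = 2x^2 - 4x + 7
Compute f(6):
f(6) = 2 * 6^2 - 4 * 6 + 7
= 72 - 24 + 7
= 55
Compute f(2):
f(2) = 2 * 2^2 - 4 * 2 + 7
= 8 - 8 + 7
= 7
Net change = 55 - 7 = 48

48


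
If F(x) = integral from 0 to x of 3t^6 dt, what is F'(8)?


By the Fundamental Theorem of Calculus (Part 1):
If F(x) = integral from 0 to x of f(t) dt, then F'(x) = f(x)
Here f(t) = 3t^6
So F'(x) = 3x^6
Evaluate at x = 8:
F'(8) = 3 * 8^6
= 3 * 262144
= 786432

786432


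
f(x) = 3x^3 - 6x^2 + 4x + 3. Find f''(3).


First derivative:
f'(x) = 9x^2 - 12x + 4
Second derivative:
f''(x) = 18x - 12
Substitute x = 3:
f''(3) = 18 * 3 - 12
= 54 - 12
= 42

42


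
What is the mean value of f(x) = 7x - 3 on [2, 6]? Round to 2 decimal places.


Average value = 1/(b-a) * integral from a to b of f(x) dx
First compute the integral of 7x - 3:
F(x) = (7/2)x^2 - 3x
F(6) = 7/2 * 36 - 3 * 6 = 108
F(2) = 7/2 * 4 - 3 * 2 = 8
Integral = 108 - 8 = 100
Average = 100 / (6 - 2) = 100 / 4
= 25 = 25.00

25.00


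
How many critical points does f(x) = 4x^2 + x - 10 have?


Find where f'(x) = 0:
f'(x) = 8x + 1
Set f'(x) = 0:
8x + 1 = 0
x = -1 / 8 = -1/8
This is a linear equation in x, so there is exactly one solution.
Number of critical points: 1

1


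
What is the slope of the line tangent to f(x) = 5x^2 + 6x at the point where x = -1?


The slope of the tangent line equals f'(x) at the point.
f(x) = 5x^2 + 6x
f'(x) = 10x + 6
At x = -1:
f'(-1) = 10 * (-1) + 6
= -10 + 6
= -4

-4


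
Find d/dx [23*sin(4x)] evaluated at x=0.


Apply the chain rule to differentiate 23*sin(4x):
d/dx [23*sin(4x)]
= 23 * cos(4x) * d/dx(4x)
= 23 * 4 * cos(4x)
= 92 * cos(4x)
Evaluate at x = 0:
= 92 * cos(0)
= 92 * 1
= 92

92


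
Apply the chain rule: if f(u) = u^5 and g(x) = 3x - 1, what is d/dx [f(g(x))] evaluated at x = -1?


Using the chain rule: (f(g(x)))' = f'(g(x)) * g'(x)
First, find g(-1):
g(-1) = 3 * (-1) - 1 = -4
Next, f'(u) = 5u^4
And g'(x) = 3
So f'(g(-1)) * g'(-1)
= 5 * (-4)^4 * 3
= 5 * 256 * 3
= 3840

3840


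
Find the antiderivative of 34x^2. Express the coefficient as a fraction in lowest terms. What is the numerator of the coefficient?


Apply the power rule for integration:
integral of ax^n dx = a/(n+1) * x^(n+1) + C
integral of 34x^2 dx
= 34/3 * x^3 + C
The coefficient in lowest terms is 34/3, and its numerator is 34

34


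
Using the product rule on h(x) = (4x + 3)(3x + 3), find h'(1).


Let u(x) = 4x + 3 and v(x) = 3x + 3
u'(x) = 4
v'(x) = 3
Product rule: h'(x) = u'(x)*v(x) + u(x)*v'(x)
= 4 * (3x + 3) + (4x + 3) * 3
At x = 1:
u(1) = 4 * 1 + 3 = 7
v(1) = 3 * 1 + 3 = 6
h'(1) = 4 * 6 + 7 * 3
= 24 + 21
= 45

45


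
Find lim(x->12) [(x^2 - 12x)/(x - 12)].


Direct substitution gives 0/0, so we factor the numerator.
Factor: (x^2 - 12x) = (x - 12)(x)
Cancel the common factor (x - 12):
(x^2 - 12x)/(x - 12) = (x)
Now substitute x = 12:
= (12) - (0) = 12

12


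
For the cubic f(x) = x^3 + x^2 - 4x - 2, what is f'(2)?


Differentiate f(x) = x^3 + x^2 - 4x - 2 term by term:
f'(x) = 3x^2 + 2x - 4
Substitute x = 2:
f'(2) = 3 * 2^2 + 2 * 2 - 4
= 12 + 4 - 4
= 12

12


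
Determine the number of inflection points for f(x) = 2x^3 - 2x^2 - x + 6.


Inflection points occur where f''(x) = 0 and concavity changes.
f(x) = 2x^3 - 2x^2 - x + 6
f'(x) = 6x^2 - 4x - 1
f''(x) = 12x - 4
Set f''(x) = 0:
12x - 4 = 0
x = 4 / 12 = 1/3
Since f''(x) is linear (degree 1), it changes sign at this point.
Therefore there is exactly 1 inflection point.

1


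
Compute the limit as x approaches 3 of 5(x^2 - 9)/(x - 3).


Direct substitution gives 0/0, so we factor the numerator.
Factor: 5(x^2 - 9) = 5 * (x - 3)(x + 3)
Cancel the common factor (x - 3):
5(x^2 - 9)/(x - 3) = 5 * (x + 3)
Now substitute x = 3:
= 5 * (3 + 3) = 30

30


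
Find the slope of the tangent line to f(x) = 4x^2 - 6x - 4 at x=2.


The slope of the tangent line equals f'(x) at the point.
f(x) = 4x^2 - 6x - 4
f'(x) = 8x - 6
At x = 2:
f'(2) = 8 * 2 - 6
= 16 - 6
= 10

10


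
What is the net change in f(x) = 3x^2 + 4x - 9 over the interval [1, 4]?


Net change = f(b) - f(a)
f(x) = 3x^2 + 4x - 9
Compute f(4):
f(4) = 3 * 4^2 + 4 * 4 - 9
= 48 + 16 - 9
= 55
Compute f(1):
f(1) = 3 * 1^2 + 4 * 1 - 9
= 3 + 4 - 9
= -2
Net change = 55 - (-2) = 57

57


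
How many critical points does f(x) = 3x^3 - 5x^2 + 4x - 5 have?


Find where f'(x) = 0:
f(x) = 3x^3 - 5x^2 + 4x - 5
f'(x) = 9x^2 - 10x + 4
This is a quadratic in x. Use the discriminant to count real roots.
Discriminant = (-10)^2 - 4 * 9 * 4
= 100 - 144
= -44
Since discriminant < 0, f'(x) = 0 has no real solutions.
Number of critical points: 0

0


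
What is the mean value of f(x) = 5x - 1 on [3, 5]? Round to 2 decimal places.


Average value = 1/(b-a) * integral from a to b of f(x) dx
First compute the integral of 5x - 1:
F(x) = (5/2)x^2 - x
F(5) = 5/2 * 25 - 1 * 5 = 115/2
F(3) = 5/2 * 9 - 1 * 3 = 39/2
Integral = 115/2 - 39/2 = 38
Average = 38 / (5 - 3) = 38 / 2
= 19 = 19.00

19.00


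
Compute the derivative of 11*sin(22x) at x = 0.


Apply the chain rule to differentiate 11*sin(22x):
d/dx [11*sin(22x)]
= 11 * cos(22x) * d/dx(22x)
= 11 * 22 * cos(22x)
= 242 * cos(22x)
Evaluate at x = 0:
= 242 * cos(0)
= 242 * 1
= 242

242


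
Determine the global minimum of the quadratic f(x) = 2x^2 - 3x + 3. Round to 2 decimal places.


For a quadratic f(x) = ax^2 + bx + c with a > 0, the minimum is at the vertex.
Vertex x-coordinate: x = -b/(2a)
x = -(-3) / (2 * 2)
x = 3/4
Substitute back to find the minimum value:
f(3/4) = 2 * (3/4)^2 - 3 * (3/4) + 3
= 9/8 - 9/4 + 3
= 15/8 ≈ 1.88

1.88


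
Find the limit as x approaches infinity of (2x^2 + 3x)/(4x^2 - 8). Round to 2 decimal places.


For limits at infinity with equal-degree polynomials,
we compare leading coefficients.
Numerator leading term: 2x^2
Denominator leading term: 4x^2
Divide both by x^2:
lim = (2 + 3/x) / (4 - 8/x^2)
As x -> infinity, the 1/x and 1/x^2 terms vanish:
= 2/4 = 1/2 = 0.50

0.50


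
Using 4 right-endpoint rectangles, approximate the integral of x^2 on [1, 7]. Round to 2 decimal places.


Right Riemann sum uses right endpoints of each subinterval.
Interval: [1, 7], n = 4
dx = (7 - 1) / 4 = 3/2
Right endpoints: [5/2, 4, 11/2, 7]
f values: [25/4, 16, 121/4, 49]
Sum = dx * (sum of f values)
= 3/2 * 203/2
= 609/4 = 152.25

152.25


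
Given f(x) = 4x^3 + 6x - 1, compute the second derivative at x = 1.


First derivative:
f'(x) = 12x^2 + 6
Second derivative:
f''(x) = 24x
Substitute x = 1:
f''(1) = 24 * 1 + 0
= 24 + 0
= 24

24


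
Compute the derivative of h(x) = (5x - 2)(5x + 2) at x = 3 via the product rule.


Let u(x) = 5x - 2 and v(x) = 5x + 2
u'(x) = 5
v'(x) = 5
Product rule: h'(x) = u'(x)*v(x) + u(x)*v'(x)
= 5 * (5x + 2) + (5x - 2) * 5
At x = 3:
u(3) = 5 * 3 - 2 = 13
v(3) = 5 * 3 + 2 = 17
h'(3) = 5 * 17 + 13 * 5
= 85 + 65
= 150

150


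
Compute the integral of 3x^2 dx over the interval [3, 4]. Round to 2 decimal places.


Find the antiderivative of 3x^2:
F(x) = 3/3 * x^3
Apply the Fundamental Theorem of Calculus:
F(4) - F(3)
= 3/3 * 4^3 - 3/3 * 3^3
= 3/3 * (64 - 27)
= 3/3 * 37
= 37 = 37.00

37.00


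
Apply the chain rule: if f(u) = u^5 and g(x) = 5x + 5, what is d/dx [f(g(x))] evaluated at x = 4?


Using the chain rule: (f(g(x)))' = f'(g(x)) * g'(x)
First, find g(4):
g(4) = 5 * 4 + 5 = 25
Next, f'(u) = 5u^4
And g'(x) = 5
So f'(g(4)) * g'(4)
= 5 * 25^4 * 5
= 5 * 390625 * 5
= 9765625

9765625


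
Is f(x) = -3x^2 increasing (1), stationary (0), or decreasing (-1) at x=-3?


Compute f'(x) to determine behavior:
f'(x) = -6x
f'(-3) = -6 * (-3) + 0
= 18 + 0
= 18
Since f'(-3) > 0, the function is increasing (1)

1


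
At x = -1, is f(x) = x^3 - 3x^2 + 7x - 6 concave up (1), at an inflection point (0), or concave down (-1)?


Concavity is determined by the sign of f''(x).
f(x) = x^3 - 3x^2 + 7x - 6
f'(x) = 3x^2 - 6x + 7
f''(x) = 6x - 6
f''(-1) = 6 * (-1) - 6
= -6 - 6
= -12
Since f''(-1) < 0, the function is concave down (-1)

-1


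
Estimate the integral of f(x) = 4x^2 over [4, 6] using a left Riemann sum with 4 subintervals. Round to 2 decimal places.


Left Riemann sum uses left endpoints of each subinterval.
Interval: [4, 6], n = 4
dx = (6 - 4) / 4 = 1/2
Left endpoints: [4, 9/2, 5, 11/2]
f values: [64, 81, 100, 121]
Sum = dx * (sum of f values)
= 1/2 * 366
= 183 = 183.00

183.00


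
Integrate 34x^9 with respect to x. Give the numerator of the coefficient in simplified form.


Apply the power rule for integration:
integral of ax^n dx = a/(n+1) * x^(n+1) + C
integral of 34x^9 dx
= 34/10 * x^10 + C
= 17/5 * x^10 + C
The coefficient in lowest terms is 17/5, and its numerator is 17

17


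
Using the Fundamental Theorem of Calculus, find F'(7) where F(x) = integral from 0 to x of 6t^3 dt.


By the Fundamental Theorem of Calculus (Part 1):
If F(x) = integral from 0 to x of f(t) dt, then F'(x) = f(x)
Here f(t) = 6t^3
So F'(x) = 6x^3
Evaluate at x = 7:
F'(7) = 6 * 7^3
= 6 * 343
= 2058

2058


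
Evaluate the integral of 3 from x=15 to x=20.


The integral of a constant k over [a, b] equals k * (b - a).
integral from 15 to 20 of 3 dx
= 3 * (20 - 15)
= 3 * 5
= 15

15


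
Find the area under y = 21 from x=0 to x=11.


The area under a constant function y = 21 is a rectangle.
Width = 11 - 0 = 11
Height = 21
Area = width * height
= 11 * 21
= 231

231


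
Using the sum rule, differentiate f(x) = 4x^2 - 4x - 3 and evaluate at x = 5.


Differentiate term by term using power and sum rules:
f(x) = 4x^2 - 4x - 3
f'(x) = 8x - 4
Substitute x = 5:
f'(5) = 8 * 5 - 4
= 40 - 4
= 36

36


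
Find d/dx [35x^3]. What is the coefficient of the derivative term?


We apply the power rule: d/dx [ax^n] = a*n * x^(n-1)
d/dx [35x^3]
= 35 * 3 * x^(3-1)
= 105x^2
The coefficient is 105

105


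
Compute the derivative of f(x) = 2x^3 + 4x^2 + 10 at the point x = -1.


Differentiate f(x) = 2x^3 + 4x^2 + 10 term by term:
f'(x) = 6x^2 + 8x
Substitute x = -1:
f'(-1) = 6 * (-1)^2 + 8 * (-1) + 0
= 6 - 8 + 0
= -2

-2


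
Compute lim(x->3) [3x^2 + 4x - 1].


Since polynomials are continuous, we use direct substitution.
lim(x->3) of 3x^2 + 4x - 1
= 3 * 3^2 + 4 * 3 - 1
= 27 + 12 - 1
= 38

38


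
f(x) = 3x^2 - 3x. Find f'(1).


Differentiate term by term using power and sum rules:
f(x) = 3x^2 - 3x
f'(x) = 6x - 3
Substitute x = 1:
f'(1) = 6 * 1 - 3
= 6 - 3
= 3

3


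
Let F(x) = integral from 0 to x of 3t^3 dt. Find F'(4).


By the Fundamental Theorem of Calculus (Part 1):
If F(x) = integral from 0 to x of f(t) dt, then F'(x) = f(x)
Here f(t) = 3t^3
So F'(x) = 3x^3
Evaluate at x = 4:
F'(4) = 3 * 4^3
= 3 * 64
= 192

192


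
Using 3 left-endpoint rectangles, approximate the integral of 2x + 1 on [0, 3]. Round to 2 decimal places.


Left Riemann sum uses left endpoints of each subinterval.
Interval: [0, 3], n = 3
dx = (3 - 0) / 3 = 1
Left endpoints: [0, 1, 2]
f values: [1, 3, 5]
Sum = dx * (sum of f values)
= 1 * 9
= 9 = 9.00

9.00


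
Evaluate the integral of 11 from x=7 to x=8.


The integral of a constant k over [a, b] equals k * (b - a).
integral from 7 to 8 of 11 dx
= 11 * (8 - 7)
= 11 * 1
= 11

11


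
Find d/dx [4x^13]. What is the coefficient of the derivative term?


We apply the power rule: d/dx [ax^n] = a*n * x^(n-1)
d/dx [4x^13]
= 4 * 13 * x^(13-1)
= 52x^12
The coefficient is 52

52


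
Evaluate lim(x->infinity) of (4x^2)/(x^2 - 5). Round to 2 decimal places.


For limits at infinity with equal-degree polynomials,
we compare leading coefficients.
Numerator leading term: 4x^2
Denominator leading term: x^2
Divide both by x^2:
lim = (4) / (1 - 5/x^2)
As x -> infinity, the 1/x and 1/x^2 terms vanish:
= 4/1 = 4 = 4.00

4.00


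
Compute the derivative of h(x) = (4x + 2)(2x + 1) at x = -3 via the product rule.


Let u(x) = 4x + 2 and v(x) = 2x + 1
u'(x) = 4
v'(x) = 2
Product rule: h'(x) = u'(x)*v(x) + u(x)*v'(x)
= 4 * (2x + 1) + (4x + 2) * 2
At x = -3:
u(-3) = 4 * (-3) + 2 = -10
v(-3) = 2 * (-3) + 1 = -5
h'(-3) = 4 * (-5) + (-10) * 2
= -20 - 20
= -40

-40


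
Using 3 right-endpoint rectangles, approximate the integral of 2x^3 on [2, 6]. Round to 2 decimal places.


Right Riemann sum uses right endpoints of each subinterval.
Interval: [2, 6], n = 3
dx = (6 - 2) / 3 = 4/3
Right endpoints: [10/3, 14/3, 6]
f values: [2000/27, 5488/27, 432]
Sum = dx * (sum of f values)
= 4/3 * 2128/3
= 8512/9 ≈ 945.78

945.78


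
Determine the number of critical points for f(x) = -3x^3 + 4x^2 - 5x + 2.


Find where f'(x) = 0:
f(x) = -3x^3 + 4x^2 - 5x + 2
f'(x) = -9x^2 + 8x - 5
This is a quadratic in x. Use the discriminant to count real roots.
Discriminant = (8)^2 - 4 * (-9) * (-5)
= 64 - 180
= -116
Since discriminant < 0, f'(x) = 0 has no real solutions.
Number of critical points: 0

0


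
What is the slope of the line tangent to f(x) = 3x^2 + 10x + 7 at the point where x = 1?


The slope of the tangent line equals f'(x) at the point.
f(x) = 3x^2 + 10x + 7
f'(x) = 6x + 10
At x = 1:
f'(1) = 6 * 1 + 10
= 6 + 10
= 16

16


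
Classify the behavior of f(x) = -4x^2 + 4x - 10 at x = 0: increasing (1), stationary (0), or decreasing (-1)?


Compute f'(x) to determine behavior:
f'(x) = -8x + 4
f'(0) = -8 * 0 + 4
= 0 + 4
= 4
Since f'(0) > 0, the function is increasing (1)

1


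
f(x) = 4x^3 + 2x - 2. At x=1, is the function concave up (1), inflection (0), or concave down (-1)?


Concavity is determined by the sign of f''(x).
f(x) = 4x^3 + 2x - 2
f'(x) = 12x^2 + 2
f''(x) = 24x
f''(1) = 24 * 1 + 0
= 24 + 0
= 24
Since f''(1) > 0, the function is concave up (1)

1


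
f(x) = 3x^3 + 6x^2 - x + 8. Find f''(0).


First derivative:
f'(x) = 9x^2 + 12x - 1
Second derivative:
f''(x) = 18x + 12
Substitute x = 0:
f''(0) = 18 * 0 + 12
= 0 + 12
= 12

12


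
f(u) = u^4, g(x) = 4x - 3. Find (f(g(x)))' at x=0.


Using the chain rule: (f(g(x)))' = f'(g(x)) * g'(x)
First, find g(0):
g(0) = 4 * 0 - 3 = -3
Next, f'(u) = 4u^3
And g'(x) = 4
So f'(g(0)) * g'(0)
= 4 * (-3)^3 * 4
= 4 * (-27) * 4
= -432

-432


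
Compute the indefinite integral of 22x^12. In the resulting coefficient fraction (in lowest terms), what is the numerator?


Apply the power rule for integration:
integral of ax^n dx = a/(n+1) * x^(n+1) + C
integral of 22x^12 dx
= 22/13 * x^13 + C
The coefficient in lowest terms is 22/13, and its numerator is 22

22


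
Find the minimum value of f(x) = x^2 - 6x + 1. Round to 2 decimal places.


For a quadratic f(x) = ax^2 + bx + c with a > 0, the minimum is at the vertex.
Vertex x-coordinate: x = -b/(2a)
x = -(-6) / (2 * 1)
x = 6/2 = 3
Substitute back to find the minimum value:
f(3) = 1 * 3^2 - 6 * 3 + 1
= 9 - 18 + 1
= -8 = -8.00

-8.00


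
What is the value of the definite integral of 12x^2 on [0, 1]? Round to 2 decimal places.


Find the antiderivative of 12x^2:
F(x) = 12/3 * x^3
Apply the Fundamental Theorem of Calculus:
F(1) - F(0)
= 12/3 * 1^3 - 12/3 * 0^3
= 12/3 * (1 - 0)
= 12/3 * 1
= 4 = 4.00

4.00


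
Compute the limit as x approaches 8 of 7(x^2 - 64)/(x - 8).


Direct substitution gives 0/0, so we factor the numerator.
Factor: 7(x^2 - 64) = 7 * (x - 8)(x + 8)
Cancel the common factor (x - 8):
7(x^2 - 64)/(x - 8) = 7 * (x + 8)
Now substitute x = 8:
= 7 * (8 + 8) = 112

112


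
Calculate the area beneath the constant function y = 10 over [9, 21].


The area under a constant function y = 10 is a rectangle.
Width = 21 - 9 = 12
Height = 10
Area = width * height
= 12 * 10
= 120

120


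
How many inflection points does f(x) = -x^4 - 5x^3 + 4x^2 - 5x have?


Inflection points occur where f''(x) = 0 and concavity changes.
f(x) = -x^4 - 5x^3 + 4x^2 - 5x
f'(x) = -4x^3 - 15x^2 + 8x - 5
f''(x) = -12x^2 - 30x + 8
This is a quadratic in x. Use the discriminant to count real roots.
Discriminant = (-30)^2 - 4 * (-12) * 8
= 900 - (-384)
= 1284
Since discriminant > 0, f''(x) = 0 has 2 distinct real solutions.
A quadratic with two distinct real roots changes sign at each root, so concavity changes at both.
Number of inflection points: 2

2
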